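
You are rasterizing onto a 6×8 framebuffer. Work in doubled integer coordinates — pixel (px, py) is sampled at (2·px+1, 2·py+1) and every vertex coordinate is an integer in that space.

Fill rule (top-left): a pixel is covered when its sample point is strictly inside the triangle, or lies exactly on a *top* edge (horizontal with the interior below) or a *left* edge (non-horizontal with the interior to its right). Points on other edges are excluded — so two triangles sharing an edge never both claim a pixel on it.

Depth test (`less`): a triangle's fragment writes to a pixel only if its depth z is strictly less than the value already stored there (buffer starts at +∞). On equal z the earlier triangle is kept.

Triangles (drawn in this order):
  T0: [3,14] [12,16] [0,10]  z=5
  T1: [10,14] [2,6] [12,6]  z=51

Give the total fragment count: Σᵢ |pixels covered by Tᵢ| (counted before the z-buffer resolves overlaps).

T0:
  2·area = 30  (B↔C swapped to make it positive)
  edge (3, 14)→(0, 10): d=(-3,-4) top-left  bias=+0
  edge (0, 10)→(12, 16): d=(12,6) right/bottom  bias=-1
  edge (12, 16)→(3, 14): d=(-9,-2) top-left  bias=+0
    (0,5)@(1, 11): e=[1,6,23] → █
    (1,5)@(3, 11): e=[9,-6,27] → ·
    (0,6)@(1, 13): e=[-5,30,5] → ·
    (1,6)@(3, 13): e=[3,18,9] → █
    (2,6)@(5, 13): e=[11,6,13] → █
    (3,6)@(7, 13): e=[19,-6,17] → ·
    (1,7)@(3, 15): e=[-3,42,-9] → ·
    (2,7)@(5, 15): e=[5,30,-5] → ·
    (4,7)@(9, 15): e=[21,6,3] → █
    (5,7)@(11, 15): e=[29,-6,7] → ·
  covered (4 px):
    · · · · · ·
    · · · · · ·
    · · · · · ·
    · · · · · ·
    · · · · · ·
    █ · · · · ·
    · █ █ · · ·
    · · · · █ ·
T1:
  2·area = 80
  edge (10, 14)→(2, 6): d=(-8,-8) top-left  bias=+0
  edge (2, 6)→(12, 6): d=(10,0) top-left  bias=+0
  edge (12, 6)→(10, 14): d=(-2,8) right/bottom  bias=-1
    (0,2)@(1, 5): e=[0,-10,90] → ·  [on edge]
    (1,3)@(3, 7): e=[0,10,70] → █  [on edge]
    (2,3)@(5, 7): e=[16,10,54] → █
    (3,3)@(7, 7): e=[32,10,38] → █
    (4,3)@(9, 7): e=[48,10,22] → █
    (5,3)@(11, 7): e=[64,10,6] → █
    (1,4)@(3, 9): e=[-16,30,66] → ·
    (2,4)@(5, 9): e=[0,30,50] → █  [on edge]
    (2,5)@(5, 11): e=[-16,50,46] → ·
    (3,5)@(7, 11): e=[0,50,30] → █  [on edge]
    (5,5)@(11, 11): e=[32,50,-2] → ·
    (3,6)@(7, 13): e=[-16,70,26] → ·
    (4,6)@(9, 13): e=[0,70,10] → █  [on edge]
    (5,7)@(11, 15): e=[0,90,-10] → ·  [on edge]
  covered (12 px):
    · · · · · ·
    · · · · · ·
    · · · · · ·
    · █ █ █ █ █
    · · █ █ █ █
    · · · █ █ ·
    · · · · █ ·
    · · · · · ·

Result: 16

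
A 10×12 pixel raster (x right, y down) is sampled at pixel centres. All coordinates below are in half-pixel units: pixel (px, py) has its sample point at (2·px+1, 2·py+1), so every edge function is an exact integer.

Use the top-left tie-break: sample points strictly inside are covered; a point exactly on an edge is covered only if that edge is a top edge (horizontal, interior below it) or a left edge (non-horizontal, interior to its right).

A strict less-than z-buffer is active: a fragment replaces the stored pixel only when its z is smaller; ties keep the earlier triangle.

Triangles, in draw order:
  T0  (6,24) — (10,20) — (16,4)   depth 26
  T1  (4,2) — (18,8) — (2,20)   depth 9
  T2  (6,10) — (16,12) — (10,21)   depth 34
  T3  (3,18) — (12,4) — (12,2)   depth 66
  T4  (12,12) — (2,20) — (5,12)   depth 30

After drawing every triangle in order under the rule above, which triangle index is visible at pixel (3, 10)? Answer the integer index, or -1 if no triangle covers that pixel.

T0:
  2·area = 40  (B↔C swapped to make it positive)
  edge (6, 24)→(16, 4): d=(10,-20) top-left  bias=+0
  edge (16, 4)→(10, 20): d=(-6,16) right/bottom  bias=-1
  edge (10, 20)→(6, 24): d=(-4,4) right/bottom  bias=-1
    (6,5)@(13, 11): e=[10,6,24] → #
    (7,5)@(15, 11): e=[50,-26,16] → ·
    (9,5)@(19, 11): e=[130,-90,0] → ·  [on edge]
    (6,6)@(13, 13): e=[30,-6,16] → ·
    (8,6)@(17, 13): e=[110,-70,0] → ·  [on edge]
    (5,7)@(11, 15): e=[10,14,16] → #
    (6,7)@(13, 15): e=[50,-18,8] → ·
    (7,7)@(15, 15): e=[90,-50,0] → ·  [on edge]
    (5,8)@(11, 17): e=[30,2,8] → #
    (6,8)@(13, 17): e=[70,-30,0] → ·  [on edge]
    (4,9)@(9, 19): e=[10,22,8] → #
    (5,9)@(11, 19): e=[50,-10,0] → ·  [on edge]
    (4,10)@(9, 21): e=[30,10,0] → ·  [on edge]
    (3,11)@(7, 23): e=[10,30,0] → ·  [on edge]
  covered (4 px):
    · · · · · · · · · ·
    · · · · · · · · · ·
    · · · · · · · · · ·
    · · · · · · · · · ·
    · · · · · · · · · ·
    · · · · · · # · · ·
    · · · · · · · · · ·
    · · · · · # · · · ·
    · · · · · # · · · ·
    · · · · # · · · · ·
    · · · · · · · · · ·
    · · · · · · · · · ·
T1:
  2·area = 264
  edge (4, 2)→(18, 8): d=(14,6) right/bottom  bias=-1
  edge (18, 8)→(2, 20): d=(-16,12) right/bottom  bias=-1
  edge (2, 20)→(4, 2): d=(2,-18) top-left  bias=+0
    (2,1)@(5, 3): e=[8,236,20] → #
    (3,1)@(7, 3): e=[-4,212,56] → ·
    (2,2)@(5, 5): e=[36,204,24] → #
    (3,2)@(7, 5): e=[24,180,60] → #
    (4,2)@(9, 5): e=[12,156,96] → #
    (5,2)@(11, 5): e=[0,132,132] → ·  [on edge]
    (2,3)@(5, 7): e=[64,172,28] → #
    (5,3)@(11, 7): e=[28,100,136] → #
    (6,3)@(13, 7): e=[16,76,172] → #
    (7,3)@(15, 7): e=[4,52,208] → #
    (8,3)@(17, 7): e=[-8,28,244] → ·
    (2,4)@(5, 9): e=[92,140,32] → #
    (1,5)@(3, 11): e=[132,132,0] → #  [on edge]
  covered (33 px):
    · · · · · · · · · ·
    · · # · · · · · · ·
    · · # # # · · · · ·
    · · # # # # # # · ·
    · · # # # # # # · ·
    · # # # # # # · · ·
    · # # # # # · · · ·
    · # # # · · · · · ·
    · # # · · · · · · ·
    · # · · · · · · · ·
    · · · · · · · · · ·
    · · · · · · · · · ·
T2:
  2·area = 102
  edge (6, 10)→(16, 12): d=(10,2) right/bottom  bias=-1
  edge (16, 12)→(10, 21): d=(-6,9) right/bottom  bias=-1
  edge (10, 21)→(6, 10): d=(-4,-11) top-left  bias=+0
    (0,4)@(1, 9): e=[0,153,-51] → ·  [on edge]
    (3,5)@(7, 11): e=[8,87,7] → #
    (4,5)@(9, 11): e=[4,69,29] → #
    (5,5)@(11, 11): e=[0,51,51] → ·  [on edge]
    (3,6)@(7, 13): e=[28,75,-1] → ·
    (4,6)@(9, 13): e=[24,57,21] → #
    (5,6)@(11, 13): e=[20,39,43] → #
    (6,6)@(13, 13): e=[16,21,65] → #
    (7,6)@(15, 13): e=[12,3,87] → #
    (8,6)@(17, 13): e=[8,-15,109] → ·
    (4,7)@(9, 15): e=[44,45,13] → #
    (7,7)@(15, 15): e=[32,-9,79] → ·
  covered (12 px):
    · · · · · · · · · ·
    · · · · · · · · · ·
    · · · · · · · · · ·
    · · · · · · · · · ·
    · · · · · · · · · ·
    · · · # # · · · · ·
    · · · · # # # # · ·
    · · · · # # # · · ·
    · · · · # # · · · ·
    · · · · · # · · · ·
    · · · · · · · · · ·
    · · · · · · · · · ·
T3:
  2·area = 18  (B↔C swapped to make it positive)
  edge (3, 18)→(12, 2): d=(9,-16) top-left  bias=+0
  edge (12, 2)→(12, 4): d=(0,2) right/bottom  bias=-1
  edge (12, 4)→(3, 18): d=(-9,14) right/bottom  bias=-1
    (5,2)@(11, 5): e=[11,2,5] → #
    (6,2)@(13, 5): e=[43,-2,-23] → ·
    (5,3)@(11, 7): e=[29,2,-13] → ·
    (3,5)@(7, 11): e=[1,10,7] → #
    (4,5)@(9, 11): e=[33,6,-21] → ·
    (3,6)@(7, 13): e=[19,10,-11] → ·
  covered (2 px):
    · · · · · · · · · ·
    · · · · · · · · · ·
    · · · · · # · · · ·
    · · · · · · · · · ·
    · · · · · · · · · ·
    · · · # · · · · · ·
    · · · · · · · · · ·
    · · · · · · · · · ·
    · · · · · · · · · ·
    · · · · · · · · · ·
    · · · · · · · · · ·
    · · · · · · · · · ·
T4:
  2·area = 56
  edge (12, 12)→(2, 20): d=(-10,8) right/bottom  bias=-1
  edge (2, 20)→(5, 12): d=(3,-8) top-left  bias=+0
  edge (5, 12)→(12, 12): d=(7,0) top-left  bias=+0
    (2,6)@(5, 13): e=[46,3,7] → #
    (3,6)@(7, 13): e=[30,19,7] → #
    (4,6)@(9, 13): e=[14,35,7] → #
    (5,6)@(11, 13): e=[-2,51,7] → ·
    (2,7)@(5, 15): e=[26,9,21] → #
    (4,7)@(9, 15): e=[-6,41,21] → ·
    (2,8)@(5, 17): e=[6,15,35] → #
    (3,8)@(7, 17): e=[-10,31,35] → ·
    (1,9)@(3, 19): e=[2,5,49] → #
    (2,9)@(5, 19): e=[-14,21,49] → ·
    (1,10)@(3, 21): e=[-18,11,63] → ·
  covered (7 px):
    · · · · · · · · · ·
    · · · · · · · · · ·
    · · · · · · · · · ·
    · · · · · · · · · ·
    · · · · · · · · · ·
    · · · · · · · · · ·
    · · # # # · · · · ·
    · · # # · · · · · ·
    · · # · · · · · · ·
    · # · · · · · · · ·
    · · · · · · · · · ·
    · · · · · · · · · ·

Z-buffer (winner per pixel, '.' = empty):
  . . . . . . . . . .
  . . 1 . . . . . . .
  . . 1 1 1 3 . . . .
  . . 1 1 1 1 1 1 . .
  . . 1 1 1 1 1 1 . .
  . 1 1 1 1 1 1 . . .
  . 1 1 1 1 1 2 2 . .
  . 1 1 1 2 0 2 . . .
  . 1 1 . 2 0 . . . .
  . 1 . . 0 2 . . . .
  . . . . . . . . . .
  . . . . . . . . . .

Final: -1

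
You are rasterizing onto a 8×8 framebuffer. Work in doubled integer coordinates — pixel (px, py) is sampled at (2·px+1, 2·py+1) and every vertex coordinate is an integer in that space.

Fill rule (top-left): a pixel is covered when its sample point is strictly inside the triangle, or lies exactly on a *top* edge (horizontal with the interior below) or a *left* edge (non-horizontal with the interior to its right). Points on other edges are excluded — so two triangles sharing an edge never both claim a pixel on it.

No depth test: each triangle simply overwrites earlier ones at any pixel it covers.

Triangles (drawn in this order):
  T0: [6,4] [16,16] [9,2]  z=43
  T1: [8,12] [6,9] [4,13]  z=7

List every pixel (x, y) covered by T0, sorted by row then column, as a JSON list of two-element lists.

T0:
  2·area = 56  (B↔C swapped to make it positive)
  edge (6, 4)→(9, 2): d=(3,-2) top-left  bias=+0
  edge (9, 2)→(16, 16): d=(7,14) right/bottom  bias=-1
  edge (16, 16)→(6, 4): d=(-10,-12) top-left  bias=+0
    (4,1)@(9, 3): e=[3,7,46] → X
    (5,1)@(11, 3): e=[7,-21,70] → .
    (3,2)@(7, 5): e=[5,49,2] → X
    (5,2)@(11, 5): e=[13,-7,50] → .
    (3,3)@(7, 7): e=[11,63,-18] → .
    (4,3)@(9, 7): e=[15,35,6] → X
    (5,3)@(11, 7): e=[19,7,30] → X
    (6,3)@(13, 7): e=[23,-21,54] → .
    (4,4)@(9, 9): e=[21,49,-14] → .
    (5,4)@(11, 9): e=[25,21,10] → X
    (6,4)@(13, 9): e=[29,-7,34] → .
    (5,5)@(11, 11): e=[31,35,-10] → .
  covered (7 px):
    . . . . . . . .
    . . . . X . . .
    . . . X X . . .
    . . . . X X . .
    . . . . . X . .
    . . . . . . X .
    . . . . . . . .
    . . . . . . . .
T1:
  2·area = 14  (B↔C swapped to make it positive)
  edge (8, 12)→(4, 13): d=(-4,1) right/bottom  bias=-1
  edge (4, 13)→(6, 9): d=(2,-4) top-left  bias=+0
  edge (6, 9)→(8, 12): d=(2,3) right/bottom  bias=-1
    (4,1)@(9, 3): e=[35,0,-21] → .  [on edge]
    (3,3)@(7, 7): e=[21,0,-7] → .  [on edge]
    (2,5)@(5, 11): e=[7,0,7] → X  [on edge]
    (3,5)@(7, 11): e=[5,8,1] → X
    (4,5)@(9, 11): e=[3,16,-5] → .
    (2,6)@(5, 13): e=[-1,4,11] → .
    (3,6)@(7, 13): e=[-3,12,5] → .
    (1,7)@(3, 15): e=[-7,0,21] → .  [on edge]
  covered (2 px):
    . . . . . . . .
    . . . . . . . .
    . . . . . . . .
    . . . . . . . .
    . . . . . . . .
    . . X X . . . .
    . . . . . . . .
    . . . . . . . .

Result: [[4,1],[3,2],[4,2],[4,3],[5,3],[5,4],[6,5]]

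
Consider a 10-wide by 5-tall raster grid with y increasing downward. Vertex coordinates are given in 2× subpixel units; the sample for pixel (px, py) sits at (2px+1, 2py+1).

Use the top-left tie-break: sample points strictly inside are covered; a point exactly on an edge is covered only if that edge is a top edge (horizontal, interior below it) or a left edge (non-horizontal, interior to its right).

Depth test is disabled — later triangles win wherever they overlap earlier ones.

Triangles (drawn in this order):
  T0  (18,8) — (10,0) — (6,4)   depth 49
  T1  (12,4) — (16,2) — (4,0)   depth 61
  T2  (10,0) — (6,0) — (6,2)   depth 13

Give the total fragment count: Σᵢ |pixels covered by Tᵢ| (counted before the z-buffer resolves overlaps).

T0:
  2·area = 64  (B↔C swapped to make it positive)
  edge (18, 8)→(6, 4): d=(-12,-4) top-left  bias=+0
  edge (6, 4)→(10, 0): d=(4,-4) top-left  bias=+0
  edge (10, 0)→(18, 8): d=(8,8) right/bottom  bias=-1
    (4,0)@(9, 1): e=[48,0,16] → █  [on edge]
    (5,0)@(11, 1): e=[56,8,0] → ·  [on edge]
    (1,1)@(3, 3): e=[0,-16,80] → ·  [on edge]
    (3,1)@(7, 3): e=[16,0,48] → █  [on edge]
    (5,1)@(11, 3): e=[32,16,16] → █
    (6,1)@(13, 3): e=[40,24,0] → ·  [on edge]
    (2,2)@(5, 5): e=[-16,0,80] → ·  [on edge]
    (3,2)@(7, 5): e=[-8,8,64] → ·
    (4,2)@(9, 5): e=[0,16,48] → █  [on edge]
    (6,2)@(13, 5): e=[16,32,16] → █
    (7,2)@(15, 5): e=[24,40,0] → ·  [on edge]
    (1,3)@(3, 7): e=[-48,0,112] → ·  [on edge]
    (7,3)@(15, 7): e=[0,48,16] → █  [on edge]
    (8,3)@(17, 7): e=[8,56,0] → ·  [on edge]
    (0,4)@(1, 9): e=[-80,0,144] → ·  [on edge]
    (9,4)@(19, 9): e=[-8,72,0] → ·  [on edge]
  covered (8 px):
    · · · · █ · · · · ·
    · · · █ █ █ · · · ·
    · · · · █ █ █ · · ·
    · · · · · · · █ · ·
    · · · · · · · · · ·
T1:
  2·area = 32  (B↔C swapped to make it positive)
  edge (12, 4)→(4, 0): d=(-8,-4) top-left  bias=+0
  edge (4, 0)→(16, 2): d=(12,2) right/bottom  bias=-1
  edge (16, 2)→(12, 4): d=(-4,2) right/bottom  bias=-1
    (3,0)@(7, 1): e=[4,6,22] → █
    (4,0)@(9, 1): e=[12,2,18] → █
    (5,0)@(11, 1): e=[20,-2,14] → ·
    (3,1)@(7, 3): e=[-12,30,14] → ·
    (4,1)@(9, 3): e=[-4,26,10] → ·
    (5,1)@(11, 3): e=[4,22,6] → █
    (6,1)@(13, 3): e=[12,18,2] → █
    (7,1)@(15, 3): e=[20,14,-2] → ·
    (5,2)@(11, 5): e=[-12,46,-2] → ·
    (6,2)@(13, 5): e=[-4,42,-6] → ·
  covered (4 px):
    · · · █ █ · · · · ·
    · · · · · █ █ · · ·
    · · · · · · · · · ·
    · · · · · · · · · ·
    · · · · · · · · · ·
T2:
  2·area = 8  (B↔C swapped to make it positive)
  edge (10, 0)→(6, 2): d=(-4,2) right/bottom  bias=-1
  edge (6, 2)→(6, 0): d=(0,-2) top-left  bias=+0
  edge (6, 0)→(10, 0): d=(4,0) top-left  bias=+0
    (3,0)@(7, 1): e=[2,2,4] → █
    (4,0)@(9, 1): e=[-2,6,4] → ·
    (3,1)@(7, 3): e=[-6,2,12] → ·
  covered (1 px):
    · · · █ · · · · · ·
    · · · · · · · · · ·
    · · · · · · · · · ·
    · · · · · · · · · ·
    · · · · · · · · · ·

Result: 13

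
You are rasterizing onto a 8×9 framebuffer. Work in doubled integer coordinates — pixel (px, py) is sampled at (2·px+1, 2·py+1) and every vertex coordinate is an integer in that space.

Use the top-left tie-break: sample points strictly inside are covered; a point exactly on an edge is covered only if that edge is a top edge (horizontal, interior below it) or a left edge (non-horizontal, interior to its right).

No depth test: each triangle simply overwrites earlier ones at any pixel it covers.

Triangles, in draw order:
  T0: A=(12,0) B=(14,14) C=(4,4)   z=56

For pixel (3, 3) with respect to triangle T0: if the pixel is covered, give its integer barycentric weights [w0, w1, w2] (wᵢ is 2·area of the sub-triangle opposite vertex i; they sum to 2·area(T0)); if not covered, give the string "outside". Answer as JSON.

T0:
  2·area = 120
  edge (12, 0)→(14, 14): d=(2,14) right/bottom  bias=-1
  edge (14, 14)→(4, 4): d=(-10,-10) top-left  bias=+0
  edge (4, 4)→(12, 0): d=(8,-4) top-left  bias=+0
    (0,0)@(1, 1): e=[156,0,-36] → .  [on edge]
    (5,0)@(11, 1): e=[16,100,4] → X
    (6,0)@(13, 1): e=[-12,120,12] → .
    (1,1)@(3, 3): e=[132,0,-12] → .  [on edge]
    (3,1)@(7, 3): e=[76,40,4] → X
    (4,1)@(9, 3): e=[48,60,12] → X
    (6,1)@(13, 3): e=[-8,100,28] → .
    (2,2)@(5, 5): e=[108,0,12] → X  [on edge]
    (6,2)@(13, 5): e=[-4,80,44] → .
    (2,3)@(5, 7): e=[112,-20,28] → .
    (3,3)@(7, 7): e=[84,0,36] → X  [on edge]
    (6,3)@(13, 7): e=[0,60,60] → .  [on edge]
    (4,4)@(9, 9): e=[60,0,60] → X  [on edge]
    (5,5)@(11, 11): e=[36,0,84] → X  [on edge]
    (6,6)@(13, 13): e=[12,0,108] → X  [on edge]
    (7,7)@(15, 15): e=[-12,0,132] → .  [on edge]
  covered (17 px):
    . . . . . X . .
    . . . X X X . .
    . . X X X X . .
    . . . X X X . .
    . . . . X X X .
    . . . . . X X .
    . . . . . . X .
    . . . . . . . .
    . . . . . . . .

Answer: [0,36,84]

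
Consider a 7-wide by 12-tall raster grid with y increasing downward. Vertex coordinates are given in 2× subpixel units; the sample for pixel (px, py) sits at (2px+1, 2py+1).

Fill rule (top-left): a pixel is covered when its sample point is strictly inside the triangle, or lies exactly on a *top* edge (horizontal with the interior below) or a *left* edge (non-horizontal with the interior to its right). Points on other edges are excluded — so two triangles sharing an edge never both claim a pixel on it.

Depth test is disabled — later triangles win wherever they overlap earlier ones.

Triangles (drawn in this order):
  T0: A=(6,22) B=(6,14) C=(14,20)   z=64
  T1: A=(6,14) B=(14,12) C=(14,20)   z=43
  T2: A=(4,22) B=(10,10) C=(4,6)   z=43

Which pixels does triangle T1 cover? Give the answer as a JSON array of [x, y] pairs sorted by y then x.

T0:
  2·area = 64
  edge (6, 22)→(6, 14): d=(0,-8) top-left  bias=+0
  edge (6, 14)→(14, 20): d=(8,6) right/bottom  bias=-1
  edge (14, 20)→(6, 22): d=(-8,2) right/bottom  bias=-1
    (3,7)@(7, 15): e=[8,2,54] → X
    (4,7)@(9, 15): e=[24,-10,50] → .
    (3,8)@(7, 17): e=[8,18,38] → X
    (4,8)@(9, 17): e=[24,6,34] → X
    (5,8)@(11, 17): e=[40,-6,30] → .
    (3,9)@(7, 19): e=[8,34,22] → X
    (5,9)@(11, 19): e=[40,10,14] → X
    (6,9)@(13, 19): e=[56,-2,10] → .
    (3,10)@(7, 21): e=[8,50,6] → X
    (5,10)@(11, 21): e=[40,26,-2] → .
    (3,11)@(7, 23): e=[8,66,-10] → .
    (4,11)@(9, 23): e=[24,54,-14] → .
  covered (8 px):
    . . . . . . .
    . . . . . . .
    . . . . . . .
    . . . . . . .
    . . . . . . .
    . . . . . . .
    . . . . . . .
    . . . X . . .
    . . . X X . .
    . . . X X X .
    . . . X X . .
    . . . . . . .
T1:
  2·area = 64
  edge (6, 14)→(14, 12): d=(8,-2) top-left  bias=+0
  edge (14, 12)→(14, 20): d=(0,8) right/bottom  bias=-1
  edge (14, 20)→(6, 14): d=(-8,-6) top-left  bias=+0
    (5,6)@(11, 13): e=[2,24,38] → X
    (6,6)@(13, 13): e=[6,8,50] → X
    (4,7)@(9, 15): e=[14,40,10] → X
    (4,8)@(9, 17): e=[30,40,-6] → .
    (5,8)@(11, 17): e=[34,24,6] → X
    (5,9)@(11, 19): e=[50,24,-10] → .
    (6,9)@(13, 19): e=[54,8,2] → X
    (6,10)@(13, 21): e=[70,8,-14] → .
  covered (8 px):
    . . . . . . .
    . . . . . . .
    . . . . . . .
    . . . . . . .
    . . . . . . .
    . . . . . . .
    . . . . . X X
    . . . . X X X
    . . . . . X X
    . . . . . . X
    . . . . . . .
    . . . . . . .
T2:
  2·area = 96  (B↔C swapped to make it positive)
  edge (4, 22)→(4, 6): d=(0,-16) top-left  bias=+0
  edge (4, 6)→(10, 10): d=(6,4) right/bottom  bias=-1
  edge (10, 10)→(4, 22): d=(-6,12) right/bottom  bias=-1
    (2,3)@(5, 7): e=[16,2,78] → X
    (3,3)@(7, 7): e=[48,-6,54] → .
    (2,4)@(5, 9): e=[16,14,66] → X
    (3,4)@(7, 9): e=[48,6,42] → X
    (4,4)@(9, 9): e=[80,-2,18] → .
    (2,5)@(5, 11): e=[16,26,54] → X
    (4,5)@(9, 11): e=[80,10,6] → X
    (5,5)@(11, 11): e=[112,2,-18] → .
    (2,6)@(5, 13): e=[16,38,42] → X
    (4,6)@(9, 13): e=[80,22,-6] → .
    (2,7)@(5, 15): e=[16,50,30] → X
    (4,7)@(9, 15): e=[80,34,-18] → .
  covered (12 px):
    . . . . . . .
    . . . . . . .
    . . . . . . .
    . . X . . . .
    . . X X . . .
    . . X X X . .
    . . X X . . .
    . . X X . . .
    . . X . . . .
    . . X . . . .
    . . . . . . .
    . . . . . . .

Final: [[5,6],[6,6],[4,7],[5,7],[6,7],[5,8],[6,8],[6,9]]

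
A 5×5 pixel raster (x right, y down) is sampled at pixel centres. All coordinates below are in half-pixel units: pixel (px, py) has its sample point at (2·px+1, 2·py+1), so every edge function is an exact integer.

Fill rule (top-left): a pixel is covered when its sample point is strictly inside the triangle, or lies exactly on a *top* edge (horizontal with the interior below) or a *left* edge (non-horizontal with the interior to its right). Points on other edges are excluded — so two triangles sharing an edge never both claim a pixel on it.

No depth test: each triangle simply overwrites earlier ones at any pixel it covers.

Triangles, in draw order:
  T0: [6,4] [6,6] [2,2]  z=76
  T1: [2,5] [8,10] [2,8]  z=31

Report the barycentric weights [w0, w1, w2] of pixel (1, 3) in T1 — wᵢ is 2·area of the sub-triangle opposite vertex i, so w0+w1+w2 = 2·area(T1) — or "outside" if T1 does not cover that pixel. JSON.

T0:
  2·area = 8
  edge (6, 4)→(6, 6): d=(0,2) right/bottom  bias=-1
  edge (6, 6)→(2, 2): d=(-4,-4) top-left  bias=+0
  edge (2, 2)→(6, 4): d=(4,2) right/bottom  bias=-1
    (0,0)@(1, 1): e=[10,0,-2] → ·  [on edge]
    (1,1)@(3, 3): e=[6,0,2] → █  [on edge]
    (2,1)@(5, 3): e=[2,8,-2] → ·
    (1,2)@(3, 5): e=[6,-8,10] → ·
    (2,2)@(5, 5): e=[2,0,6] → █  [on edge]
    (3,2)@(7, 5): e=[-2,8,2] → ·
    (2,3)@(5, 7): e=[2,-8,14] → ·
    (3,3)@(7, 7): e=[-2,0,10] → ·  [on edge]
    (4,4)@(9, 9): e=[-6,0,14] → ·  [on edge]
  covered (2 px):
    · · · · ·
    · █ · · ·
    · · █ · ·
    · · · · ·
    · · · · ·
T1:
  2·area = 18
  edge (2, 5)→(8, 10): d=(6,5) right/bottom  bias=-1
  edge (8, 10)→(2, 8): d=(-6,-2) top-left  bias=+0
  edge (2, 8)→(2, 5): d=(0,-3) top-left  bias=+0
    (1,3)@(3, 7): e=[7,8,3] → █
    (2,3)@(5, 7): e=[-3,12,9] → ·
    (1,4)@(3, 9): e=[19,-4,3] → ·
    (2,4)@(5, 9): e=[9,0,9] → █  [on edge]
    (3,4)@(7, 9): e=[-1,4,15] → ·
  covered (2 px):
    · · · · ·
    · · · · ·
    · · · · ·
    · █ · · ·
    · · █ · ·

Result: [8,3,7]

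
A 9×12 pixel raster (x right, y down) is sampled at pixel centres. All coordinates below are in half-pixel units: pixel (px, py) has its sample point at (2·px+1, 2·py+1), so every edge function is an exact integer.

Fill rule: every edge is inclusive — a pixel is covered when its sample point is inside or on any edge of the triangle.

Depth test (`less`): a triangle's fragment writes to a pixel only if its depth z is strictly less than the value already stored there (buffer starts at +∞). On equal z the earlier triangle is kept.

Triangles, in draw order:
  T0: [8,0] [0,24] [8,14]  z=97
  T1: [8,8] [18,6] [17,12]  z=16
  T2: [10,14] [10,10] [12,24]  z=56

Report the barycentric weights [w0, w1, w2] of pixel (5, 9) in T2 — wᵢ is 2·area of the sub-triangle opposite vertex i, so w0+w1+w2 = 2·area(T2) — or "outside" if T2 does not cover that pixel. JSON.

T0:
  2·area = 112  (B↔C swapped to make it positive)
  edge (8, 0)→(8, 14): d=(0,14) inclusive
  edge (8, 14)→(0, 24): d=(-8,10) inclusive
  edge (0, 24)→(8, 0): d=(8,-24) inclusive
    (3,1)@(7, 3): e=[14,98,0] → #  [on edge]
    (4,1)@(9, 3): e=[-14,78,48] → ·
    (3,2)@(7, 5): e=[14,82,16] → #
    (4,2)@(9, 5): e=[-14,62,64] → ·
    (3,3)@(7, 7): e=[14,66,32] → #
    (4,3)@(9, 7): e=[-14,46,80] → ·
    (2,4)@(5, 9): e=[42,70,0] → #  [on edge]
    (4,4)@(9, 9): e=[-14,30,96] → ·
    (2,5)@(5, 11): e=[42,54,16] → #
    (4,5)@(9, 11): e=[-14,14,112] → ·
    (2,6)@(5, 13): e=[42,38,32] → #
    (4,6)@(9, 13): e=[-14,-2,128] → ·
    (1,7)@(3, 15): e=[70,42,0] → #  [on edge]
    (0,10)@(1, 21): e=[98,14,0] → #  [on edge]
  covered (16 px):
    · · · · · · · · ·
    · · · # · · · · ·
    · · · # · · · · ·
    · · · # · · · · ·
    · · # # · · · · ·
    · · # # · · · · ·
    · · # # · · · · ·
    · # # # · · · · ·
    · # # · · · · · ·
    · # · · · · · · ·
    # · · · · · · · ·
    · · · · · · · · ·
T1:
  2·area = 58
  edge (8, 8)→(18, 6): d=(10,-2) inclusive
  edge (18, 6)→(17, 12): d=(-1,6) inclusive
  edge (17, 12)→(8, 8): d=(-9,-4) inclusive
    (6,3)@(13, 7): e=[0,29,29] → #  [on edge]
    (7,3)@(15, 7): e=[4,17,37] → #
    (8,3)@(17, 7): e=[8,5,45] → #
    (1,4)@(3, 9): e=[0,87,-29] → ·  [on edge]
    (5,4)@(11, 9): e=[16,39,3] → #
    (5,5)@(11, 11): e=[36,37,-15] → ·
    (6,5)@(13, 11): e=[40,25,-7] → ·
    (7,5)@(15, 11): e=[44,13,1] → #
    (7,6)@(15, 13): e=[64,11,-17] → ·
    (8,6)@(17, 13): e=[68,-1,-9] → ·
  covered (9 px):
    · · · · · · · · ·
    · · · · · · · · ·
    · · · · · · · · ·
    · · · · · · # # #
    · · · · · # # # #
    · · · · · · · # #
    · · · · · · · · ·
    · · · · · · · · ·
    · · · · · · · · ·
    · · · · · · · · ·
    · · · · · · · · ·
    · · · · · · · · ·
T2:
  2·area = 8
  edge (10, 14)→(10, 10): d=(0,-4) inclusive
  edge (10, 10)→(12, 24): d=(2,14) inclusive
  edge (12, 24)→(10, 14): d=(-2,-10) inclusive
    (4,1)@(9, 3): e=[-4,0,12] → ·  [on edge]
    (4,4)@(9, 9): e=[-4,12,0] → ·  [on edge]
    (5,8)@(11, 17): e=[4,0,4] → #  [on edge]
    (6,8)@(13, 17): e=[12,-28,24] → ·
    (5,9)@(11, 19): e=[4,4,0] → #  [on edge]
    (6,9)@(13, 19): e=[12,-24,20] → ·
    (5,10)@(11, 21): e=[4,8,-4] → ·
  covered (2 px):
    · · · · · · · · ·
    · · · · · · · · ·
    · · · · · · · · ·
    · · · · · · · · ·
    · · · · · · · · ·
    · · · · · · · · ·
    · · · · · · · · ·
    · · · · · · · · ·
    · · · · · # · · ·
    · · · · · # · · ·
    · · · · · · · · ·
    · · · · · · · · ·

Result: [4,0,4]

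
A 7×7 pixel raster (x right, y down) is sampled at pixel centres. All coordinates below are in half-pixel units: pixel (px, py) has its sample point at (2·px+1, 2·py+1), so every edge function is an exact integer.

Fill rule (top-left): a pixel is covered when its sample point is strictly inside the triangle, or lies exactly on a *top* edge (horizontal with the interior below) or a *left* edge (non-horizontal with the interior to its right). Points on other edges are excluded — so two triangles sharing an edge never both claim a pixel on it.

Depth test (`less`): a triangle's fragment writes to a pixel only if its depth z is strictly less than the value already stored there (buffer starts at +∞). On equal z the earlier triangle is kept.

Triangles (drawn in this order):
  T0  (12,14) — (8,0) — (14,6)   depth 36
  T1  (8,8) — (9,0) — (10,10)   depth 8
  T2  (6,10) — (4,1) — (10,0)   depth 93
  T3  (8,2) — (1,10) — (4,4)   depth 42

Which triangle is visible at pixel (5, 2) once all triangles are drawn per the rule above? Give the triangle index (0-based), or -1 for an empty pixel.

T0:
  2·area = 60
  edge (12, 14)→(8, 0): d=(-4,-14) top-left  bias=+0
  edge (8, 0)→(14, 6): d=(6,6) right/bottom  bias=-1
  edge (14, 6)→(12, 14): d=(-2,8) right/bottom  bias=-1
    (4,0)@(9, 1): e=[10,0,50] → ·  [on edge]
    (4,1)@(9, 3): e=[2,12,46] → #
    (5,1)@(11, 3): e=[30,0,30] → ·  [on edge]
    (4,2)@(9, 5): e=[-6,24,42] → ·
    (5,2)@(11, 5): e=[22,12,26] → #
    (6,2)@(13, 5): e=[50,0,10] → ·  [on edge]
    (5,3)@(11, 7): e=[14,24,22] → #
    (6,3)@(13, 7): e=[42,12,6] → #
    (5,4)@(11, 9): e=[6,36,18] → #
    (5,5)@(11, 11): e=[-2,48,14] → ·
    (6,5)@(13, 11): e=[26,36,-2] → ·
  covered (6 px):
    · · · · · · ·
    · · · · # · ·
    · · · · · # ·
    · · · · · # #
    · · · · · # #
    · · · · · · ·
    · · · · · · ·
T1:
  2·area = 18
  edge (8, 8)→(9, 0): d=(1,-8) top-left  bias=+0
  edge (9, 0)→(10, 10): d=(1,10) right/bottom  bias=-1
  edge (10, 10)→(8, 8): d=(-2,-2) top-left  bias=+0
    (0,0)@(1, 1): e=[-63,81,0] → ·  [on edge]
    (4,0)@(9, 1): e=[1,1,16] → #
    (5,0)@(11, 1): e=[17,-19,20] → ·
    (1,1)@(3, 3): e=[-45,63,0] → ·  [on edge]
    (4,1)@(9, 3): e=[3,3,12] → #
    (5,1)@(11, 3): e=[19,-17,16] → ·
    (2,2)@(5, 5): e=[-27,45,0] → ·  [on edge]
    (4,2)@(9, 5): e=[5,5,8] → #
    (5,2)@(11, 5): e=[21,-15,12] → ·
    (3,3)@(7, 7): e=[-9,27,0] → ·  [on edge]
    (4,3)@(9, 7): e=[7,7,4] → #
    (5,3)@(11, 7): e=[23,-13,8] → ·
    (4,4)@(9, 9): e=[9,9,0] → #  [on edge]
    (5,5)@(11, 11): e=[27,-9,0] → ·  [on edge]
    (6,6)@(13, 13): e=[45,-27,0] → ·  [on edge]
  covered (5 px):
    · · · · # · ·
    · · · · # · ·
    · · · · # · ·
    · · · · # · ·
    · · · · # · ·
    · · · · · · ·
    · · · · · · ·
T2:
  2·area = 56
  edge (6, 10)→(4, 1): d=(-2,-9) top-left  bias=+0
  edge (4, 1)→(10, 0): d=(6,-1) top-left  bias=+0
  edge (10, 0)→(6, 10): d=(-4,10) right/bottom  bias=-1
    (2,0)@(5, 1): e=[9,1,46] → #
    (3,0)@(7, 1): e=[27,3,26] → #
    (4,0)@(9, 1): e=[45,5,6] → #
    (5,0)@(11, 1): e=[63,7,-14] → ·
    (2,1)@(5, 3): e=[5,13,38] → #
    (4,1)@(9, 3): e=[41,17,-2] → ·
    (2,2)@(5, 5): e=[1,25,30] → #
    (4,2)@(9, 5): e=[37,29,-10] → ·
    (2,3)@(5, 7): e=[-3,37,22] → ·
    (3,3)@(7, 7): e=[15,39,2] → #
    (4,3)@(9, 7): e=[33,41,-18] → ·
    (3,4)@(7, 9): e=[11,51,-6] → ·
  covered (8 px):
    · · # # # · ·
    · · # # · · ·
    · · # # · · ·
    · · · # · · ·
    · · · · · · ·
    · · · · · · ·
    · · · · · · ·
T3:
  2·area = 18
  edge (8, 2)→(1, 10): d=(-7,8) right/bottom  bias=-1
  edge (1, 10)→(4, 4): d=(3,-6) top-left  bias=+0
  edge (4, 4)→(8, 2): d=(4,-2) top-left  bias=+0
    (3,1)@(7, 3): e=[1,15,2] → #
    (4,1)@(9, 3): e=[-15,27,6] → ·
    (2,2)@(5, 5): e=[3,9,6] → #
    (3,2)@(7, 5): e=[-13,21,10] → ·
    (1,3)@(3, 7): e=[5,3,10] → #
    (2,3)@(5, 7): e=[-11,15,14] → ·
    (1,4)@(3, 9): e=[-9,9,18] → ·
  covered (3 px):
    · · · · · · ·
    · · · # · · ·
    · · # · · · ·
    · # · · · · ·
    · · · · · · ·
    · · · · · · ·
    · · · · · · ·

Z-buffer (winner per pixel, '.' = empty):
  . . 2 2 1 . .
  . . 2 3 1 . .
  . . 3 2 1 0 .
  . 3 . 2 1 0 0
  . . . . 1 0 0
  . . . . . . .
  . . . . . . .

Result: 0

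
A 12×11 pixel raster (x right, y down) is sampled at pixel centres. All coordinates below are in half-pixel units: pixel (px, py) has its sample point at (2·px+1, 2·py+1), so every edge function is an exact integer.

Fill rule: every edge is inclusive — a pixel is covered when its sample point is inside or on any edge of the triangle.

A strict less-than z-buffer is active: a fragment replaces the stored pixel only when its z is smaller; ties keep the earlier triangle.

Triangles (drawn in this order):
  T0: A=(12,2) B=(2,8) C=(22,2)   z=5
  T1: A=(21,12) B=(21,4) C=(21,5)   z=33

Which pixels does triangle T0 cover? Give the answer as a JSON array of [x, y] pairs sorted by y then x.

T0:
  2·area = 60  (B↔C swapped to make it positive)
  edge (12, 2)→(22, 2): d=(10,0) inclusive
  edge (22, 2)→(2, 8): d=(-20,6) inclusive
  edge (2, 8)→(12, 2): d=(10,-6) inclusive
    (5,1)@(11, 3): e=[10,46,4] → #
    (6,1)@(13, 3): e=[10,34,16] → #
    (7,1)@(15, 3): e=[10,22,28] → #
    (8,1)@(17, 3): e=[10,10,40] → #
    (9,1)@(19, 3): e=[10,-2,52] → ·
    (3,2)@(7, 5): e=[30,30,0] → #  [on edge]
    (4,2)@(9, 5): e=[30,18,12] → #
    (6,2)@(13, 5): e=[30,-6,36] → ·
    (7,2)@(15, 5): e=[30,-18,48] → ·
    (8,2)@(17, 5): e=[30,-30,60] → ·
    (2,3)@(5, 7): e=[50,2,8] → #
    (3,3)@(7, 7): e=[50,-10,20] → ·
  covered (8 px):
    · · · · · · · · · · · ·
    · · · · · # # # # · · ·
    · · · # # # · · · · · ·
    · · # · · · · · · · · ·
    · · · · · · · · · · · ·
    · · · · · · · · · · · ·
    · · · · · · · · · · · ·
    · · · · · · · · · · · ·
    · · · · · · · · · · · ·
    · · · · · · · · · · · ·
    · · · · · · · · · · · ·
T1:
  degenerate (2·area = 0) — covers nothing

Final: [[5,1],[6,1],[7,1],[8,1],[3,2],[4,2],[5,2],[2,3]]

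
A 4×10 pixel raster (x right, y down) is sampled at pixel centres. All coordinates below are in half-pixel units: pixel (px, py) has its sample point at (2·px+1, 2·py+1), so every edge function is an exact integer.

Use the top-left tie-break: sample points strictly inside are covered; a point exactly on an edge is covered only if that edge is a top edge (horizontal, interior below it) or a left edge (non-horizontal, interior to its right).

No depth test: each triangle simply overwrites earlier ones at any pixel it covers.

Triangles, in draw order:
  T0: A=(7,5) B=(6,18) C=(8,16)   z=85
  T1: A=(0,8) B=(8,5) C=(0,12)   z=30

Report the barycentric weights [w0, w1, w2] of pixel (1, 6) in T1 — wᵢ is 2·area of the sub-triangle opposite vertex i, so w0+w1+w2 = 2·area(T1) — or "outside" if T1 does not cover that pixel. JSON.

T0:
  2·area = 24  (B↔C swapped to make it positive)
  edge (7, 5)→(8, 16): d=(1,11) right/bottom  bias=-1
  edge (8, 16)→(6, 18): d=(-2,2) right/bottom  bias=-1
  edge (6, 18)→(7, 5): d=(1,-13) top-left  bias=+0
    (3,2)@(7, 5): e=[0,24,0] → ·  [on edge]
    (3,3)@(7, 7): e=[2,20,2] → #
    (3,4)@(7, 9): e=[4,16,4] → #
    (3,5)@(7, 11): e=[6,12,6] → #
    (3,6)@(7, 13): e=[8,8,8] → #
    (3,7)@(7, 15): e=[10,4,10] → #
    (3,8)@(7, 17): e=[12,0,12] → ·  [on edge]
    (2,9)@(5, 19): e=[36,0,-12] → ·  [on edge]
  covered (5 px):
    · · · ·
    · · · ·
    · · · ·
    · · · #
    · · · #
    · · · #
    · · · #
    · · · #
    · · · ·
    · · · ·
T1:
  2·area = 32
  edge (0, 8)→(8, 5): d=(8,-3) top-left  bias=+0
  edge (8, 5)→(0, 12): d=(-8,7) right/bottom  bias=-1
  edge (0, 12)→(0, 8): d=(0,-4) top-left  bias=+0
    (1,3)@(3, 7): e=[1,19,12] → #
    (2,3)@(5, 7): e=[7,5,20] → #
    (3,3)@(7, 7): e=[13,-9,28] → ·
    (0,4)@(1, 9): e=[11,17,4] → #
    (2,4)@(5, 9): e=[23,-11,20] → ·
    (0,5)@(1, 11): e=[27,1,4] → #
    (1,5)@(3, 11): e=[33,-13,12] → ·
    (0,6)@(1, 13): e=[43,-15,4] → ·
  covered (5 px):
    · · · ·
    · · · ·
    · · · ·
    · # # ·
    # # · ·
    # · · ·
    · · · ·
    · · · ·
    · · · ·
    · · · ·

Final: "outside"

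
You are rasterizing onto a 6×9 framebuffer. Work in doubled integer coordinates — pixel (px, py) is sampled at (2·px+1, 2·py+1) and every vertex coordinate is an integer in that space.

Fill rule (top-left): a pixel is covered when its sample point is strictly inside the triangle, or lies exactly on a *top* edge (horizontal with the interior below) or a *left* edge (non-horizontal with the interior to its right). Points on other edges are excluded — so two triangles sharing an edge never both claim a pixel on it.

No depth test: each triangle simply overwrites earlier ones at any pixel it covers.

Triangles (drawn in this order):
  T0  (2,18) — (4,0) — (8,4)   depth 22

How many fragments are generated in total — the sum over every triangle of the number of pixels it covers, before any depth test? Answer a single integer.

T0:
  2·area = 80
  edge (2, 18)→(4, 0): d=(2,-18) top-left  bias=+0
  edge (4, 0)→(8, 4): d=(4,4) right/bottom  bias=-1
  edge (8, 4)→(2, 18): d=(-6,14) right/bottom  bias=-1
    (2,0)@(5, 1): e=[20,0,60] → ·  [on edge]
    (2,1)@(5, 3): e=[24,8,48] → █
    (3,1)@(7, 3): e=[60,0,20] → ·  [on edge]
    (2,2)@(5, 5): e=[28,16,36] → █
    (3,2)@(7, 5): e=[64,8,8] → █
    (4,2)@(9, 5): e=[100,0,-20] → ·  [on edge]
    (2,3)@(5, 7): e=[32,24,24] → █
    (3,3)@(7, 7): e=[68,16,-4] → ·
    (5,3)@(11, 7): e=[140,0,-60] → ·  [on edge]
    (1,4)@(3, 9): e=[0,40,40] → █  [on edge]
    (3,4)@(7, 9): e=[72,24,-16] → ·
    (1,5)@(3, 11): e=[4,48,28] → █
    (2,5)@(5, 11): e=[40,40,0] → ·  [on edge]
  covered (9 px):
    · · · · · ·
    · · █ · · ·
    · · █ █ · ·
    · · █ · · ·
    · █ █ · · ·
    · █ · · · ·
    · █ · · · ·
    · █ · · · ·
    · · · · · ·

Final: 9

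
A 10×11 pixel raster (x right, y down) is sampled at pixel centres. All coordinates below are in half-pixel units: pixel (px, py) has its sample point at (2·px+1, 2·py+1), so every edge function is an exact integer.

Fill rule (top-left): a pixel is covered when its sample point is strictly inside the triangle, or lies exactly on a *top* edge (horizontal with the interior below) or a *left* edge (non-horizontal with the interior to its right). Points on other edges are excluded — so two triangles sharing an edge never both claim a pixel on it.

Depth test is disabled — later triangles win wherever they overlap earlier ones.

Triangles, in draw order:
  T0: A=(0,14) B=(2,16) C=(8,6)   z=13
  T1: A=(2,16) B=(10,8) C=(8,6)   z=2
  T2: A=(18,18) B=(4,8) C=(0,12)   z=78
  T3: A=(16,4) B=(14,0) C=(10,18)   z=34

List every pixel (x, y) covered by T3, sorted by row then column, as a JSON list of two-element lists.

T0:
  2·area = 32  (B↔C swapped to make it positive)
  edge (0, 14)→(8, 6): d=(8,-8) top-left  bias=+0
  edge (8, 6)→(2, 16): d=(-6,10) right/bottom  bias=-1
  edge (2, 16)→(0, 14): d=(-2,-2) top-left  bias=+0
    (5,0)@(11, 1): e=[-16,0,48] → ·  [on edge]
    (6,0)@(13, 1): e=[0,-20,52] → ·  [on edge]
    (5,1)@(11, 3): e=[0,-12,44] → ·  [on edge]
    (4,2)@(9, 5): e=[0,-4,36] → ·  [on edge]
    (3,3)@(7, 7): e=[0,4,28] → #  [on edge]
    (4,3)@(9, 7): e=[16,-16,32] → ·
    (2,4)@(5, 9): e=[0,12,20] → #  [on edge]
    (3,4)@(7, 9): e=[16,-8,24] → ·
    (1,5)@(3, 11): e=[0,20,12] → #  [on edge]
    (2,5)@(5, 11): e=[16,0,16] → ·  [on edge]
    (0,6)@(1, 13): e=[0,28,4] → #  [on edge]
    (2,6)@(5, 13): e=[32,-12,12] → ·
    (0,7)@(1, 15): e=[16,16,0] → #  [on edge]
    (1,8)@(3, 17): e=[48,-16,0] → ·  [on edge]
    (2,9)@(5, 19): e=[80,-48,0] → ·  [on edge]
    (3,10)@(7, 21): e=[112,-80,0] → ·  [on edge]
  covered (6 px):
    · · · · · · · · · ·
    · · · · · · · · · ·
    · · · · · · · · · ·
    · · · # · · · · · ·
    · · # · · · · · · ·
    · # · · · · · · · ·
    # # · · · · · · · ·
    # · · · · · · · · ·
    · · · · · · · · · ·
    · · · · · · · · · ·
    · · · · · · · · · ·
T1:
  2·area = 32  (B↔C swapped to make it positive)
  edge (2, 16)→(8, 6): d=(6,-10) top-left  bias=+0
  edge (8, 6)→(10, 8): d=(2,2) right/bottom  bias=-1
  edge (10, 8)→(2, 16): d=(-8,8) right/bottom  bias=-1
    (1,0)@(3, 1): e=[-80,0,112] → ·  [on edge]
    (5,0)@(11, 1): e=[0,-16,48] → ·  [on edge]
    (8,0)@(17, 1): e=[60,-28,0] → ·  [on edge]
    (2,1)@(5, 3): e=[-48,0,80] → ·  [on edge]
    (7,1)@(15, 3): e=[52,-20,0] → ·  [on edge]
    (3,2)@(7, 5): e=[-16,0,48] → ·  [on edge]
    (6,2)@(13, 5): e=[44,-12,0] → ·  [on edge]
    (4,3)@(9, 7): e=[16,0,16] → ·  [on edge]
    (5,3)@(11, 7): e=[36,-4,0] → ·  [on edge]
    (3,4)@(7, 9): e=[8,8,16] → #
    (4,4)@(9, 9): e=[28,4,0] → ·  [on edge]
    (5,4)@(11, 9): e=[48,0,-16] → ·  [on edge]
    (2,5)@(5, 11): e=[0,16,16] → #  [on edge]
    (3,5)@(7, 11): e=[20,12,0] → ·  [on edge]
    (6,5)@(13, 11): e=[80,0,-48] → ·  [on edge]
    (2,6)@(5, 13): e=[12,20,0] → ·  [on edge]
    (7,6)@(15, 13): e=[112,0,-80] → ·  [on edge]
    (1,7)@(3, 15): e=[4,28,0] → ·  [on edge]
    (8,7)@(17, 15): e=[144,0,-112] → ·  [on edge]
    (0,8)@(1, 17): e=[-4,36,0] → ·  [on edge]
    (9,8)@(19, 17): e=[176,0,-144] → ·  [on edge]
  covered (2 px):
    · · · · · · · · · ·
    · · · · · · · · · ·
    · · · · · · · · · ·
    · · · · · · · · · ·
    · · · # · · · · · ·
    · · # · · · · · · ·
    · · · · · · · · · ·
    · · · · · · · · · ·
    · · · · · · · · · ·
    · · · · · · · · · ·
    · · · · · · · · · ·
T2:
  2·area = 96  (B↔C swapped to make it positive)
  edge (18, 18)→(0, 12): d=(-18,-6) top-left  bias=+0
  edge (0, 12)→(4, 8): d=(4,-4) top-left  bias=+0
  edge (4, 8)→(18, 18): d=(14,10) right/bottom  bias=-1
    (5,0)@(11, 1): e=[264,0,-168] → ·  [on edge]
    (4,1)@(9, 3): e=[216,0,-120] → ·  [on edge]
    (3,2)@(7, 5): e=[168,0,-72] → ·  [on edge]
    (2,3)@(5, 7): e=[120,0,-24] → ·  [on edge]
    (1,4)@(3, 9): e=[72,0,24] → #  [on edge]
    (2,4)@(5, 9): e=[84,8,4] → #
    (3,4)@(7, 9): e=[96,16,-16] → ·
    (0,5)@(1, 11): e=[24,0,72] → #  [on edge]
    (3,5)@(7, 11): e=[60,24,12] → #
    (4,5)@(9, 11): e=[72,32,-8] → ·
    (0,6)@(1, 13): e=[-12,8,100] → ·
    (1,6)@(3, 13): e=[0,16,80] → #  [on edge]
    (5,6)@(11, 13): e=[48,48,0] → ·  [on edge]
    (4,7)@(9, 15): e=[0,48,48] → #  [on edge]
    (7,8)@(15, 17): e=[0,80,16] → #  [on edge]
  covered (14 px):
    · · · · · · · · · ·
    · · · · · · · · · ·
    · · · · · · · · · ·
    · · · · · · · · · ·
    · # # · · · · · · ·
    # # # # · · · · · ·
    · # # # # · · · · ·
    · · · · # # # · · ·
    · · · · · · · # · ·
    · · · · · · · · · ·
    · · · · · · · · · ·
T3:
  2·area = 52  (B↔C swapped to make it positive)
  edge (16, 4)→(10, 18): d=(-6,14) right/bottom  bias=-1
  edge (10, 18)→(14, 0): d=(4,-18) top-left  bias=+0
  edge (14, 0)→(16, 4): d=(2,4) right/bottom  bias=-1
    (7,1)@(15, 3): e=[20,30,2] → #
    (8,1)@(17, 3): e=[-8,66,-6] → ·
    (6,2)@(13, 5): e=[36,2,14] → #
    (8,2)@(17, 5): e=[-20,74,-2] → ·
    (6,3)@(13, 7): e=[24,10,18] → #
    (7,3)@(15, 7): e=[-4,46,10] → ·
    (6,4)@(13, 9): e=[12,18,22] → #
    (7,4)@(15, 9): e=[-16,54,14] → ·
    (6,5)@(13, 11): e=[0,26,26] → ·  [on edge]
    (5,7)@(11, 15): e=[4,6,42] → #
    (6,7)@(13, 15): e=[-24,42,34] → ·
    (5,8)@(11, 17): e=[-8,14,46] → ·
  covered (6 px):
    · · · · · · · · · ·
    · · · · · · · # · ·
    · · · · · · # # · ·
    · · · · · · # · · ·
    · · · · · · # · · ·
    · · · · · · · · · ·
    · · · · · · · · · ·
    · · · · · # · · · ·
    · · · · · · · · · ·
    · · · · · · · · · ·
    · · · · · · · · · ·

Result: [[7,1],[6,2],[7,2],[6,3],[6,4],[5,7]]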